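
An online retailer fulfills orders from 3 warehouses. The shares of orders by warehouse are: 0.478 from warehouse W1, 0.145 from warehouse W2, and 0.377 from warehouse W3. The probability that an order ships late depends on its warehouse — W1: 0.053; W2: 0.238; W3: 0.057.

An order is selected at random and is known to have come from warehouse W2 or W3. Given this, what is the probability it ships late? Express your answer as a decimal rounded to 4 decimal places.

0.1073

Let S = {W2, W3}.
P(S) = 0.145 + 0.377 = 0.522.
P(L ∩ S) = 0.238·0.145 + 0.057·0.377 = 0.03451 + 0.021489 = 0.055999.
P(L | S) = 0.055999 / 0.522 = 0.107278…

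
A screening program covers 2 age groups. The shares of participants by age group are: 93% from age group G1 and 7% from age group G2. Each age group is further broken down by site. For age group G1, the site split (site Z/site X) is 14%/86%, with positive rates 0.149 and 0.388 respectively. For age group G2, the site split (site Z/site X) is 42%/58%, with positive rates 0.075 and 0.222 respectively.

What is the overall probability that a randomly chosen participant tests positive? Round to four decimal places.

P(T|G1) = 0.14·0.149 + 0.86·0.388 = 0.02086 + 0.33368 = 0.35454
P(T|G2) = 0.42·0.075 + 0.58·0.222 = 0.0315 + 0.12876 = 0.16026
By total probability over the outer partition,
P(T) = 0.93·0.35454 + 0.07·0.16026
      = 0.3297222 + 0.0112182 = 0.3409404

P(T) ≈ 0.3409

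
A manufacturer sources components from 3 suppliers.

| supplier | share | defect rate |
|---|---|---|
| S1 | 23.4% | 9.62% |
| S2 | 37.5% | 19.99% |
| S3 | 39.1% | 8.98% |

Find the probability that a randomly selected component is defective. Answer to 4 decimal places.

P(D) = P(D|S1)·P(S1) + P(D|S2)·P(S2) + P(D|S3)·P(S3)
      = 0.0962·0.234 + 0.1999·0.375 + 0.0898·0.391
      = 0.0225108 + 0.0749625 + 0.0351118 = 0.1325851

P(D) ≈ 0.1326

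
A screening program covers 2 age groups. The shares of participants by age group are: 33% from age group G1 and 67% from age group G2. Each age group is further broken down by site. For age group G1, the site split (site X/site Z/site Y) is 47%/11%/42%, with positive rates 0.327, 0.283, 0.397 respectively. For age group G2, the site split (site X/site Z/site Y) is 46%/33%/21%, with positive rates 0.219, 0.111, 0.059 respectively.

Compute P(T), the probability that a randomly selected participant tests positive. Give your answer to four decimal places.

P(T|G1) = 0.47·0.327 + 0.11·0.283 + 0.42·0.397 = 0.15369 + 0.03113 + 0.16674 = 0.35156
P(T|G2) = 0.46·0.219 + 0.33·0.111 + 0.21·0.059 = 0.10074 + 0.03663 + 0.01239 = 0.14976
Then overall,
P(T) = 0.33·0.35156 + 0.67·0.14976
      = 0.1160148 + 0.1003392 = 0.216354

0.2164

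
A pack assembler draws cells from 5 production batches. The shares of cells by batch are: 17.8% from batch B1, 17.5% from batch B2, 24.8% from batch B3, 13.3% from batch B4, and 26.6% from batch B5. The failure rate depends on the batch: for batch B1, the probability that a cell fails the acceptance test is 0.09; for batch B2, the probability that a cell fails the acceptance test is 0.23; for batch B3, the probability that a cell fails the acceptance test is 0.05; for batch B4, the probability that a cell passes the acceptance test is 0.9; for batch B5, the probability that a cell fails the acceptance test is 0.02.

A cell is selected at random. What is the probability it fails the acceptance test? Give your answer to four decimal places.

P(F) ≈ 0.0873

P(F|B4) = 1 − 0.9 = 0.1.
By the law of total probability,
P(F) = P(F|B1)·P(B1) + P(F|B2)·P(B2) + P(F|B3)·P(B3) + P(F|B4)·P(B4) + P(F|B5)·P(B5)
      = 0.09·0.178 + 0.23·0.175 + 0.05·0.248 + 0.1·0.133 + 0.02·0.266
      = 0.01602 + 0.04025 + 0.0124 + 0.0133 + 0.00532 = 0.08729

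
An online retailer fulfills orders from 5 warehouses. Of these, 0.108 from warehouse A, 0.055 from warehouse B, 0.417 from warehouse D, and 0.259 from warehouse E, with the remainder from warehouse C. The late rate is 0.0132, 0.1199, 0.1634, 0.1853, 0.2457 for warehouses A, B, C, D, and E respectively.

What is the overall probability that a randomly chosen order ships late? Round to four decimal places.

0.1752

P(C) = 1 − (0.108 + 0.055 + 0.417 + 0.259) = 0.161.
Using total probability over the partition,
P(L) = P(L|A)·P(A) + P(L|B)·P(B) + P(L|C)·P(C) + P(L|D)·P(D) + P(L|E)·P(E)
      = 0.0132·0.108 + 0.1199·0.055 + 0.1634·0.161 + 0.1853·0.417 + 0.2457·0.259
      = 0.0014256 + 0.0065945 + 0.0263074 + 0.0772701 + 0.0636363 = 0.1752339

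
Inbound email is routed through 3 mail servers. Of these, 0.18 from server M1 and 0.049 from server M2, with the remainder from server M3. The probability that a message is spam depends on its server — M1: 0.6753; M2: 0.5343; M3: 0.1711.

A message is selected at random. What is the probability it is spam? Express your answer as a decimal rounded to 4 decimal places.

P(M3) = 1 − (0.18 + 0.049) = 0.771.
P(S) = P(S|M1)·P(M1) + P(S|M2)·P(M2) + P(S|M3)·P(M3)
      = 0.6753·0.18 + 0.5343·0.049 + 0.1711·0.771
      = 0.121554 + 0.0261807 + 0.1319181 = 0.2796528

P(S) ≈ 0.2797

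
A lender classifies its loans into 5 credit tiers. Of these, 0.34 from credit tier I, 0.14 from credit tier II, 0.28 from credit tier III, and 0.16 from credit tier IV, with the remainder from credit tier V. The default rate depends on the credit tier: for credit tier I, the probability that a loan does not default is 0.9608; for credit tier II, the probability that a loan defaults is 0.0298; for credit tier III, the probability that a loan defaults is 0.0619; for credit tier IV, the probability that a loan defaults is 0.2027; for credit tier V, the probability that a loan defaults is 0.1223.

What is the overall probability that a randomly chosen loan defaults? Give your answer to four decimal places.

P(V) = 1 − (0.34 + 0.14 + 0.28 + 0.16) = 0.08.
P(D|I) = 1 − 0.9608 = 0.0392.
Using total probability over the partition,
P(D) = P(D|I)·P(I) + P(D|II)·P(II) + P(D|III)·P(III) + P(D|IV)·P(IV) + P(D|V)·P(V)
      = 0.0392·0.34 + 0.0298·0.14 + 0.0619·0.28 + 0.2027·0.16 + 0.1223·0.08
      = 0.013328 + 0.004172 + 0.017332 + 0.032432 + 0.009784 = 0.077048

0.0770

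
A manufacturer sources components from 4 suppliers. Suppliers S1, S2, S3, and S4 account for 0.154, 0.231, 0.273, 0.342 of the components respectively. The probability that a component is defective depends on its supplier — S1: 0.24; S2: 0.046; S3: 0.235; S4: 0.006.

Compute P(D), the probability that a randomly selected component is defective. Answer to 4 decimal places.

By the law of total probability,
P(D) = P(D|S1)·P(S1) + P(D|S2)·P(S2) + P(D|S3)·P(S3) + P(D|S4)·P(S4)
      = 0.24·0.154 + 0.046·0.231 + 0.235·0.273 + 0.006·0.342
      = 0.03696 + 0.010626 + 0.064155 + 0.002052 = 0.113793

P(D) ≈ 0.1138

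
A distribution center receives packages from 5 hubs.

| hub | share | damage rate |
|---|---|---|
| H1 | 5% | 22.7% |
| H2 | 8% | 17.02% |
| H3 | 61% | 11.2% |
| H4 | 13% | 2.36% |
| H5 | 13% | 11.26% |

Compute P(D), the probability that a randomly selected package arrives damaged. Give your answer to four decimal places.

0.1110

P(D) = P(D|H1)·P(H1) + P(D|H2)·P(H2) + P(D|H3)·P(H3) + P(D|H4)·P(H4) + P(D|H5)·P(H5)
      = 0.227·0.05 + 0.1702·0.08 + 0.112·0.61 + 0.0236·0.13 + 0.1126·0.13
      = 0.01135 + 0.013616 + 0.06832 + 0.003068 + 0.014638 = 0.110992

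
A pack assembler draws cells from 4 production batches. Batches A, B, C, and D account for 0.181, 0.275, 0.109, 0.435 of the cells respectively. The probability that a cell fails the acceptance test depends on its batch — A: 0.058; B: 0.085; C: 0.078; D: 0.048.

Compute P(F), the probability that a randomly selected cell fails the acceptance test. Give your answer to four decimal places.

0.0633

Using total probability over the partition,
P(F) = P(F|A)·P(A) + P(F|B)·P(B) + P(F|C)·P(C) + P(F|D)·P(D)
      = 0.058·0.181 + 0.085·0.275 + 0.078·0.109 + 0.048·0.435
      = 0.010498 + 0.023375 + 0.008502 + 0.02088 = 0.063255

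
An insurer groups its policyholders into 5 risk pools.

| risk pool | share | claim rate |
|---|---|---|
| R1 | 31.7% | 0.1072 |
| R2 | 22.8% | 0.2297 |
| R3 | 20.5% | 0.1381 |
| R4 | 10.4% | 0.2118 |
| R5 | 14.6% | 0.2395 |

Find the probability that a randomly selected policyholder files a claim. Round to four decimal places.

P(C) ≈ 0.1717

By the law of total probability,
P(C) = P(C|R1)·P(R1) + P(C|R2)·P(R2) + P(C|R3)·P(R3) + P(C|R4)·P(R4) + P(C|R5)·P(R5)
      = 0.1072·0.317 + 0.2297·0.228 + 0.1381·0.205 + 0.2118·0.104 + 0.2395·0.146
      = 0.0339824 + 0.0523716 + 0.0283105 + 0.0220272 + 0.034967 = 0.1716587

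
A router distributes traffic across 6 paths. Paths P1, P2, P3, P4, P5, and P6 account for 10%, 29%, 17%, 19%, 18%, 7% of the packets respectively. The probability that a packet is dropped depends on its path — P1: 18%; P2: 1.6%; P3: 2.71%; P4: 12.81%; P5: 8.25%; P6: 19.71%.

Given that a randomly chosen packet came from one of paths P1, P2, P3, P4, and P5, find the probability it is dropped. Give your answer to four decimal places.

0.0714

Let S = {P1, P2, P3, P4, P5}.
P(S) = 0.1 + 0.29 + 0.17 + 0.19 + 0.18 = 0.93.
P(L ∩ S) = 0.18·0.1 + 0.016·0.29 + 0.0271·0.17 + 0.1281·0.19 + 0.0825·0.18 = 0.018 + 0.00464 + 0.004607 + 0.024339 + 0.01485 = 0.066436.
P(L | S) = 0.066436 / 0.93 = 0.071437…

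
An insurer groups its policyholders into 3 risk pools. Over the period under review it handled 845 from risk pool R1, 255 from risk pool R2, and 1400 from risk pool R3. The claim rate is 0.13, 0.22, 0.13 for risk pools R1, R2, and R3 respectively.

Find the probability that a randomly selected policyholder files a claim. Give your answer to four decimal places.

Total: 845 + 255 + 1400 = 2500.
P(R1) = 845/2500 = 0.338. P(R2) = 255/2500 = 0.102. P(R3) = 1400/2500 = 0.56.
Summing over the partition,
P(C) = P(C|R1)·P(R1) + P(C|R2)·P(R2) + P(C|R3)·P(R3)
      = 0.13·0.338 + 0.22·0.102 + 0.13·0.56
      = 0.04394 + 0.02244 + 0.0728 = 0.13918

0.1392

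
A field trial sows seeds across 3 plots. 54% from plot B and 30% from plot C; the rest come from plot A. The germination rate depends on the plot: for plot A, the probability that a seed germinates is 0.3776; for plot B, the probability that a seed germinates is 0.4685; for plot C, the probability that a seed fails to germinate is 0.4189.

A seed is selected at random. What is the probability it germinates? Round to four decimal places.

P(A) = 1 − (0.54 + 0.3) = 0.16.
P(G|C) = 1 − 0.4189 = 0.5811.
Using total probability over the partition,
P(G) = P(G|A)·P(A) + P(G|B)·P(B) + P(G|C)·P(C)
      = 0.3776·0.16 + 0.4685·0.54 + 0.5811·0.3
      = 0.060416 + 0.25299 + 0.17433 = 0.487736

0.4877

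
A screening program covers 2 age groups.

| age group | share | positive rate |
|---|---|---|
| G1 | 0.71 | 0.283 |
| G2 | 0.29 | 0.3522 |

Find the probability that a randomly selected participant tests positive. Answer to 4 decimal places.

Summing over the partition,
P(T) = P(T|G1)·P(G1) + P(T|G2)·P(G2)
      = 0.283·0.71 + 0.3522·0.29
      = 0.20093 + 0.102138 = 0.303068

P(T) ≈ 0.3031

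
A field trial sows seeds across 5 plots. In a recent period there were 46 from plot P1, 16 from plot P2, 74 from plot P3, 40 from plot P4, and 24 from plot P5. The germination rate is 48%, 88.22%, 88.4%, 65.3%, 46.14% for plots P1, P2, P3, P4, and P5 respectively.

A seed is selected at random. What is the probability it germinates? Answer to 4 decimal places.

Total: 46 + 16 + 74 + 40 + 24 = 200.
P(P1) = 46/200 = 0.23. P(P2) = 16/200 = 0.08. P(P3) = 74/200 = 0.37. P(P4) = 40/200 = 0.2. P(P5) = 24/200 = 0.12.
P(G) = P(G|P1)·P(P1) + P(G|P2)·P(P2) + P(G|P3)·P(P3) + P(G|P4)·P(P4) + P(G|P5)·P(P5)
      = 0.48·0.23 + 0.8822·0.08 + 0.884·0.37 + 0.653·0.2 + 0.4614·0.12
      = 0.1104 + 0.070576 + 0.32708 + 0.1306 + 0.055368 = 0.694024

P(G) ≈ 0.6940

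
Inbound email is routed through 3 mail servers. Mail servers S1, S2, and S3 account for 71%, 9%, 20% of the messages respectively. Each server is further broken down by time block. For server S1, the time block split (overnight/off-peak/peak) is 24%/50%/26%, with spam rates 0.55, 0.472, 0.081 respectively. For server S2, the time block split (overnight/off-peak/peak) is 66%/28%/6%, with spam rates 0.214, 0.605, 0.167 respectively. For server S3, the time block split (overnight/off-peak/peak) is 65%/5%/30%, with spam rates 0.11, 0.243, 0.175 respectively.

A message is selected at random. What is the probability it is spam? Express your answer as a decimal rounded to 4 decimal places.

P(S|S1) = 0.24·0.55 + 0.5·0.472 + 0.26·0.081 = 0.132 + 0.236 + 0.02106 = 0.38906
P(S|S2) = 0.66·0.214 + 0.28·0.605 + 0.06·0.167 = 0.14124 + 0.1694 + 0.01002 = 0.32066
P(S|S3) = 0.65·0.11 + 0.05·0.243 + 0.3·0.175 = 0.0715 + 0.01215 + 0.0525 = 0.13615
By total probability over the outer partition,
P(S) = 0.71·0.38906 + 0.09·0.32066 + 0.2·0.13615
      = 0.2762326 + 0.0288594 + 0.02723 = 0.332322

0.3323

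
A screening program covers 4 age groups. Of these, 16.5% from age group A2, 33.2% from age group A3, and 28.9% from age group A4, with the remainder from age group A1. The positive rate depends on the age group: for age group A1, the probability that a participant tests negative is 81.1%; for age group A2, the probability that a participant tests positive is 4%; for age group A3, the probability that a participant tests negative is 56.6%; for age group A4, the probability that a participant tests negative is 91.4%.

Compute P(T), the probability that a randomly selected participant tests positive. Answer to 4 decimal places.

P(A1) = 1 − (0.165 + 0.332 + 0.289) = 0.214.
P(T|A1) = 1 − 0.811 = 0.189.
P(T|A3) = 1 − 0.566 = 0.434.
P(T|A4) = 1 − 0.914 = 0.086.
P(T) = P(T|A1)·P(A1) + P(T|A2)·P(A2) + P(T|A3)·P(A3) + P(T|A4)·P(A4)
      = 0.189·0.214 + 0.04·0.165 + 0.434·0.332 + 0.086·0.289
      = 0.040446 + 0.0066 + 0.144088 + 0.024854 = 0.215988

P(T) ≈ 0.2160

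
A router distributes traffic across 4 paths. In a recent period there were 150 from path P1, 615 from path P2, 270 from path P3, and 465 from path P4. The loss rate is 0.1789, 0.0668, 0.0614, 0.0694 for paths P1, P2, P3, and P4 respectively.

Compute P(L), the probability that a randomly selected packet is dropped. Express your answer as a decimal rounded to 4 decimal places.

P(L) ≈ 0.0778

Total: 150 + 615 + 270 + 465 = 1500.
P(P1) = 150/1500 = 0.1. P(P2) = 615/1500 = 0.41. P(P3) = 270/1500 = 0.18. P(P4) = 465/1500 = 0.31.
P(L) = P(L|P1)·P(P1) + P(L|P2)·P(P2) + P(L|P3)·P(P3) + P(L|P4)·P(P4)
      = 0.1789·0.1 + 0.0668·0.41 + 0.0614·0.18 + 0.0694·0.31
      = 0.01789 + 0.027388 + 0.011052 + 0.021514 = 0.077844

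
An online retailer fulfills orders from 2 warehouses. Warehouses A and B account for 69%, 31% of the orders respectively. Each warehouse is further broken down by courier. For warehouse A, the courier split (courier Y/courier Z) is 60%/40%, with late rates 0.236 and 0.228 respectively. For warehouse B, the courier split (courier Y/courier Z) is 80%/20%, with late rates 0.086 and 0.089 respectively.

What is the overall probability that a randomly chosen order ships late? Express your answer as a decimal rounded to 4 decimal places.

0.1875

P(L|A) = 0.6·0.236 + 0.4·0.228 = 0.1416 + 0.0912 = 0.2328
P(L|B) = 0.8·0.086 + 0.2·0.089 = 0.0688 + 0.0178 = 0.0866
By total probability over the outer partition,
P(L) = 0.69·0.2328 + 0.31·0.0866
      = 0.160632 + 0.026846 = 0.187478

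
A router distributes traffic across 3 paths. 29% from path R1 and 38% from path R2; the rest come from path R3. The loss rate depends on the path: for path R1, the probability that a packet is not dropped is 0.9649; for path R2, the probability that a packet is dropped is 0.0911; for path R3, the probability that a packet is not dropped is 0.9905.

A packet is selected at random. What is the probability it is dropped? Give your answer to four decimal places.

P(R3) = 1 − (0.29 + 0.38) = 0.33.
P(L|R1) = 1 − 0.9649 = 0.0351.
P(L|R3) = 1 − 0.9905 = 0.0095.
P(L) = P(L|R1)·P(R1) + P(L|R2)·P(R2) + P(L|R3)·P(R3)
      = 0.0351·0.29 + 0.0911·0.38 + 0.0095·0.33
      = 0.010179 + 0.034618 + 0.003135 = 0.047932

0.0479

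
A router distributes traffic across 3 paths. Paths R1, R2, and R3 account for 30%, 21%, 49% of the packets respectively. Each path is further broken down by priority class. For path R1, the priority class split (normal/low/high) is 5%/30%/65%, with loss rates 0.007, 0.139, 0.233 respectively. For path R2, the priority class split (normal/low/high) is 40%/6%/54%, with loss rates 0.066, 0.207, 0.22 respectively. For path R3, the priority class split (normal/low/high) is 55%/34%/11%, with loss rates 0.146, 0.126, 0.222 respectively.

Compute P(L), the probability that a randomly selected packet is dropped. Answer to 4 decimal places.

P(L) ≈ 0.1635

P(L|R1) = 0.05·0.007 + 0.3·0.139 + 0.65·0.233 = 0.00035 + 0.0417 + 0.15145 = 0.1935
P(L|R2) = 0.4·0.066 + 0.06·0.207 + 0.54·0.22 = 0.0264 + 0.01242 + 0.1188 = 0.15762
P(L|R3) = 0.55·0.146 + 0.34·0.126 + 0.11·0.222 = 0.0803 + 0.04284 + 0.02442 = 0.14756
By total probability over the outer partition,
P(L) = 0.3·0.1935 + 0.21·0.15762 + 0.49·0.14756
      = 0.05805 + 0.0331002 + 0.0723044 = 0.1634546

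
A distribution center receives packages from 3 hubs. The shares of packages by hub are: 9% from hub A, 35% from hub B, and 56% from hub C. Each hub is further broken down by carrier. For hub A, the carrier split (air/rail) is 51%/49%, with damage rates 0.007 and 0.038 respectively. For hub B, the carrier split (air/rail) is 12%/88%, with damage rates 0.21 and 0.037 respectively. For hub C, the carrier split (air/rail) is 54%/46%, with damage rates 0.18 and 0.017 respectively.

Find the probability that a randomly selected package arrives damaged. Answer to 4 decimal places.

P(D|A) = 0.51·0.007 + 0.49·0.038 = 0.00357 + 0.01862 = 0.02219
P(D|B) = 0.12·0.21 + 0.88·0.037 = 0.0252 + 0.03256 = 0.05776
P(D|C) = 0.54·0.18 + 0.46·0.017 = 0.0972 + 0.00782 = 0.10502
Then overall,
P(D) = 0.09·0.02219 + 0.35·0.05776 + 0.56·0.10502
      = 0.0019971 + 0.020216 + 0.0588112 = 0.0810243

P(D) ≈ 0.0810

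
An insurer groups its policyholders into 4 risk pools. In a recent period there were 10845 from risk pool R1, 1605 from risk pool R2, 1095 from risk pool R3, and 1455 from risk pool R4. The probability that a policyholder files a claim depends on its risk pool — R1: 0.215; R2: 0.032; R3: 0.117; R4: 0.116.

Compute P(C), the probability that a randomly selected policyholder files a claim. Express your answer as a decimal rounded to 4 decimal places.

Total: 10845 + 1605 + 1095 + 1455 = 15000.
P(R1) = 10845/15000 = 0.723. P(R2) = 1605/15000 = 0.107. P(R3) = 1095/15000 = 0.073. P(R4) = 1455/15000 = 0.097.
Summing over the partition,
P(C) = P(C|R1)·P(R1) + P(C|R2)·P(R2) + P(C|R3)·P(R3) + P(C|R4)·P(R4)
      = 0.215·0.723 + 0.032·0.107 + 0.117·0.073 + 0.116·0.097
      = 0.155445 + 0.003424 + 0.008541 + 0.011252 = 0.178662

P(C) ≈ 0.1787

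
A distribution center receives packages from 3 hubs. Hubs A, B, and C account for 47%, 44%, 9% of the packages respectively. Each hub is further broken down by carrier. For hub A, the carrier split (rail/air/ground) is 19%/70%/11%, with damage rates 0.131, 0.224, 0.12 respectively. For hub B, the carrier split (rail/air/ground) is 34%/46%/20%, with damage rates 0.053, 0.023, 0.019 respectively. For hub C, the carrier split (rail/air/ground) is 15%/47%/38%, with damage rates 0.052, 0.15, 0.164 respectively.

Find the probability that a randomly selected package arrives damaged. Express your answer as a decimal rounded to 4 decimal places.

P(D|A) = 0.19·0.131 + 0.7·0.224 + 0.11·0.12 = 0.02489 + 0.1568 + 0.0132 = 0.19489
P(D|B) = 0.34·0.053 + 0.46·0.023 + 0.2·0.019 = 0.01802 + 0.01058 + 0.0038 = 0.0324
P(D|C) = 0.15·0.052 + 0.47·0.15 + 0.38·0.164 = 0.0078 + 0.0705 + 0.06232 = 0.14062
By total probability over the outer partition,
P(D) = 0.47·0.19489 + 0.44·0.0324 + 0.09·0.14062
      = 0.0915983 + 0.014256 + 0.0126558 = 0.1185101

P(D) ≈ 0.1185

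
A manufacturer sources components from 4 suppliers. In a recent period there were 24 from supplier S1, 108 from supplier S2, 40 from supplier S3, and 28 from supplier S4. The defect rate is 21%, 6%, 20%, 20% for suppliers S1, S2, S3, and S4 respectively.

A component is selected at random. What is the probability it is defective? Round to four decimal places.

P(D) ≈ 0.1256

Total: 24 + 108 + 40 + 28 = 200.
P(S1) = 24/200 = 0.12. P(S2) = 108/200 = 0.54. P(S3) = 40/200 = 0.2. P(S4) = 28/200 = 0.14.
Using total probability over the partition,
P(D) = P(D|S1)·P(S1) + P(D|S2)·P(S2) + P(D|S3)·P(S3) + P(D|S4)·P(S4)
      = 0.21·0.12 + 0.06·0.54 + 0.2·0.2 + 0.2·0.14
      = 0.0252 + 0.0324 + 0.04 + 0.028 = 0.1256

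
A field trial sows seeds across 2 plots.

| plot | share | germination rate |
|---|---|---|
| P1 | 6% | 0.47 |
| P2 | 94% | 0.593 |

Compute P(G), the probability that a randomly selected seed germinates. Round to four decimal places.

0.5856

Summing over the partition,
P(G) = P(G|P1)·P(P1) + P(G|P2)·P(P2)
      = 0.47·0.06 + 0.593·0.94
      = 0.0282 + 0.55742 = 0.58562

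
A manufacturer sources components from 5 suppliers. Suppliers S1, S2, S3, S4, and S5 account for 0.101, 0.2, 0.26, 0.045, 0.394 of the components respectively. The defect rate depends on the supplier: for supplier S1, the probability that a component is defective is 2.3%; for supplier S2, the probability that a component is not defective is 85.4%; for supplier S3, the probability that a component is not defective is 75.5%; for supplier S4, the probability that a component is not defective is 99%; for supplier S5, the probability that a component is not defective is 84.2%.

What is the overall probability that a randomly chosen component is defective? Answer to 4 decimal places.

0.1579

P(D|S2) = 1 − 0.854 = 0.146.
P(D|S3) = 1 − 0.755 = 0.245.
P(D|S4) = 1 − 0.99 = 0.01.
P(D|S5) = 1 − 0.842 = 0.158.
Using total probability over the partition,
P(D) = P(D|S1)·P(S1) + P(D|S2)·P(S2) + P(D|S3)·P(S3) + P(D|S4)·P(S4) + P(D|S5)·P(S5)
      = 0.023·0.101 + 0.146·0.2 + 0.245·0.26 + 0.01·0.045 + 0.158·0.394
      = 0.002323 + 0.0292 + 0.0637 + 0.00045 + 0.062252 = 0.157925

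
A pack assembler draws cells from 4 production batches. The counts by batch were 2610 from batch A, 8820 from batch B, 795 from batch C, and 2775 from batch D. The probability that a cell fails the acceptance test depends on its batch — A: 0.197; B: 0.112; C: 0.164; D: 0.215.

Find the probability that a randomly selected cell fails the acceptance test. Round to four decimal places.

P(F) ≈ 0.1486

Total: 2610 + 8820 + 795 + 2775 = 15000.
P(A) = 2610/15000 = 0.174. P(B) = 8820/15000 = 0.588. P(C) = 795/15000 = 0.053. P(D) = 2775/15000 = 0.185.
Using total probability over the partition,
P(F) = P(F|A)·P(A) + P(F|B)·P(B) + P(F|C)·P(C) + P(F|D)·P(D)
      = 0.197·0.174 + 0.112·0.588 + 0.164·0.053 + 0.215·0.185
      = 0.034278 + 0.065856 + 0.008692 + 0.039775 = 0.148601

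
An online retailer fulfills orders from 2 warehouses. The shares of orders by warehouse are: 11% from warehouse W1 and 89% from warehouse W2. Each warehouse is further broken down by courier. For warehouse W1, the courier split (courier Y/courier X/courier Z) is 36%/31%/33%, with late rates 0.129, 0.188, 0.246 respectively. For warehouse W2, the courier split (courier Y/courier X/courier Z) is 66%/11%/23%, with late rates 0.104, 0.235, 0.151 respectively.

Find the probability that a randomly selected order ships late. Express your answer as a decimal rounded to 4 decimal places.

P(L|W1) = 0.36·0.129 + 0.31·0.188 + 0.33·0.246 = 0.04644 + 0.05828 + 0.08118 = 0.1859
P(L|W2) = 0.66·0.104 + 0.11·0.235 + 0.23·0.151 = 0.06864 + 0.02585 + 0.03473 = 0.12922
By total probability over the outer partition,
P(L) = 0.11·0.1859 + 0.89·0.12922
      = 0.020449 + 0.1150058 = 0.1354548

0.1355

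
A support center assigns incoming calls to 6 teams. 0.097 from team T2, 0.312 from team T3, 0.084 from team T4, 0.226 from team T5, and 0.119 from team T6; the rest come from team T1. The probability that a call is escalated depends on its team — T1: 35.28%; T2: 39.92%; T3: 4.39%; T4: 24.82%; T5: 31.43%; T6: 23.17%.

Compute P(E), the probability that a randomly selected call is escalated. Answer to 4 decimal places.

P(T1) = 1 − (0.097 + 0.312 + 0.084 + 0.226 + 0.119) = 0.162.
P(E) = P(E|T1)·P(T1) + P(E|T2)·P(T2) + P(E|T3)·P(T3) + P(E|T4)·P(T4) + P(E|T5)·P(T5) + P(E|T6)·P(T6)
      = 0.3528·0.162 + 0.3992·0.097 + 0.0439·0.312 + 0.2482·0.084 + 0.3143·0.226 + 0.2317·0.119
      = 0.0571536 + 0.0387224 + 0.0136968 + 0.0208488 + 0.0710318 + 0.0275723 = 0.2290257

P(E) ≈ 0.2290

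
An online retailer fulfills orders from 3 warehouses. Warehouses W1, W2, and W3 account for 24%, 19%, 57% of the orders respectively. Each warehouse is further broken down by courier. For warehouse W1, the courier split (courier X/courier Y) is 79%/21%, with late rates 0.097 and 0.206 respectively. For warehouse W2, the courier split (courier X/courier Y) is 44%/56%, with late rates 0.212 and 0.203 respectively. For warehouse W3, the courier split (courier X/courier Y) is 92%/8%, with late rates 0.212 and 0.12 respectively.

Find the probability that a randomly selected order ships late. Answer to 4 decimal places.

P(L) ≈ 0.1847

P(L|W1) = 0.79·0.097 + 0.21·0.206 = 0.07663 + 0.04326 = 0.11989
P(L|W2) = 0.44·0.212 + 0.56·0.203 = 0.09328 + 0.11368 = 0.20696
P(L|W3) = 0.92·0.212 + 0.08·0.12 = 0.19504 + 0.0096 = 0.20464
By total probability over the outer partition,
P(L) = 0.24·0.11989 + 0.19·0.20696 + 0.57·0.20464
      = 0.0287736 + 0.0393224 + 0.1166448 = 0.1847408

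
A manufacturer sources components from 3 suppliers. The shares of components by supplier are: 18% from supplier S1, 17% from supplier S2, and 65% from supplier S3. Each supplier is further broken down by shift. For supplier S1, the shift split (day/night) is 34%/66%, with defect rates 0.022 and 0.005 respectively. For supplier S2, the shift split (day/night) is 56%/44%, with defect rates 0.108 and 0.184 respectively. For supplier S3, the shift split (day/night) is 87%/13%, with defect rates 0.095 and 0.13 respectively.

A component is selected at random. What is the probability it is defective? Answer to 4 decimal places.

P(D|S1) = 0.34·0.022 + 0.66·0.005 = 0.00748 + 0.0033 = 0.01078
P(D|S2) = 0.56·0.108 + 0.44·0.184 = 0.06048 + 0.08096 = 0.14144
P(D|S3) = 0.87·0.095 + 0.13·0.13 = 0.08265 + 0.0169 = 0.09955
Then overall,
P(D) = 0.18·0.01078 + 0.17·0.14144 + 0.65·0.09955
      = 0.0019404 + 0.0240448 + 0.0647075 = 0.0906927

0.0907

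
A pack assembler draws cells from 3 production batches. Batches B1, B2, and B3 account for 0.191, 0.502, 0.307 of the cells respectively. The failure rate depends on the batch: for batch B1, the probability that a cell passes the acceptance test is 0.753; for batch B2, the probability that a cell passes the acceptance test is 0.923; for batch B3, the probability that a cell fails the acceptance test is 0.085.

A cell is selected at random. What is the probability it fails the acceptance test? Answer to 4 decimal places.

P(F|B1) = 1 − 0.753 = 0.247.
P(F|B2) = 1 − 0.923 = 0.077.
P(F) = P(F|B1)·P(B1) + P(F|B2)·P(B2) + P(F|B3)·P(B3)
      = 0.247·0.191 + 0.077·0.502 + 0.085·0.307
      = 0.047177 + 0.038654 + 0.026095 = 0.111926

0.1119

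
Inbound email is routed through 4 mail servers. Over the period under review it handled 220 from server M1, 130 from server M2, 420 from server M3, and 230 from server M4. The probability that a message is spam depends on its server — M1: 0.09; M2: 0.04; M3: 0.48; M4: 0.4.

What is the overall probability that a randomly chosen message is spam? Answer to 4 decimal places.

Total: 220 + 130 + 420 + 230 = 1000.
P(M1) = 220/1000 = 0.22. P(M2) = 130/1000 = 0.13. P(M3) = 420/1000 = 0.42. P(M4) = 230/1000 = 0.23.
P(S) = P(S|M1)·P(M1) + P(S|M2)·P(M2) + P(S|M3)·P(M3) + P(S|M4)·P(M4)
      = 0.09·0.22 + 0.04·0.13 + 0.48·0.42 + 0.4·0.23
      = 0.0198 + 0.0052 + 0.2016 + 0.092 = 0.3186

P(S) ≈ 0.3186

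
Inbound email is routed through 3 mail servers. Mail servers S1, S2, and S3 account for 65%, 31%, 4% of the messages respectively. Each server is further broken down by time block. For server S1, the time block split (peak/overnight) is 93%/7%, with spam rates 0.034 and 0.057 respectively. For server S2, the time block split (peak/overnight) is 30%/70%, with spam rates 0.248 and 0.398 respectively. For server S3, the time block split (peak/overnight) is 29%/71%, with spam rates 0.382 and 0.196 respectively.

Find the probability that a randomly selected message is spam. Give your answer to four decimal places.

P(S) ≈ 0.1426

P(S|S1) = 0.93·0.034 + 0.07·0.057 = 0.03162 + 0.00399 = 0.03561
P(S|S2) = 0.3·0.248 + 0.7·0.398 = 0.0744 + 0.2786 = 0.353
P(S|S3) = 0.29·0.382 + 0.71·0.196 = 0.11078 + 0.13916 = 0.24994
By total probability over the outer partition,
P(S) = 0.65·0.03561 + 0.31·0.353 + 0.04·0.24994
      = 0.0231465 + 0.10943 + 0.0099976 = 0.1425741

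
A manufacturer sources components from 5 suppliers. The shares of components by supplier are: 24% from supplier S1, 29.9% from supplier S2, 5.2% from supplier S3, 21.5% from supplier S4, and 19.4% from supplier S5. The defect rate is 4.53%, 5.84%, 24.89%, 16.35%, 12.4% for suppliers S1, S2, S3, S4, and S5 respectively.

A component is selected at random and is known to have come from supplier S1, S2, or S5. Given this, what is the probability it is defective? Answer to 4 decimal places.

P(D|S) ≈ 0.0715

Let S = {S1, S2, S5}.
P(S) = 0.24 + 0.299 + 0.194 = 0.733.
P(D ∩ S) = 0.0453·0.24 + 0.0584·0.299 + 0.124·0.194 = 0.010872 + 0.0174616 + 0.024056 = 0.0523896.
P(D | S) = 0.0523896 / 0.733 = 0.071473…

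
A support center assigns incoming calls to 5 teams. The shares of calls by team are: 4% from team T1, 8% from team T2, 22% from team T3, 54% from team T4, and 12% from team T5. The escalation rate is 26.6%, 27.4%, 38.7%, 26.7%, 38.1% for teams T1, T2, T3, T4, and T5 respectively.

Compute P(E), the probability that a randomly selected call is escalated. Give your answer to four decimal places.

P(E) ≈ 0.3076

Using total probability over the partition,
P(E) = P(E|T1)·P(T1) + P(E|T2)·P(T2) + P(E|T3)·P(T3) + P(E|T4)·P(T4) + P(E|T5)·P(T5)
      = 0.266·0.04 + 0.274·0.08 + 0.387·0.22 + 0.267·0.54 + 0.381·0.12
      = 0.01064 + 0.02192 + 0.08514 + 0.14418 + 0.04572 = 0.3076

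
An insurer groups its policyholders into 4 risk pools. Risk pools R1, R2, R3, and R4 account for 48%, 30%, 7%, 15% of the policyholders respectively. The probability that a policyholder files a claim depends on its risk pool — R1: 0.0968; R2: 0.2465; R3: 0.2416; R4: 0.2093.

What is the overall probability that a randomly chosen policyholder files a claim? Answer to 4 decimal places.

P(C) = P(C|R1)·P(R1) + P(C|R2)·P(R2) + P(C|R3)·P(R3) + P(C|R4)·P(R4)
      = 0.0968·0.48 + 0.2465·0.3 + 0.2416·0.07 + 0.2093·0.15
      = 0.046464 + 0.07395 + 0.016912 + 0.031395 = 0.168721

0.1687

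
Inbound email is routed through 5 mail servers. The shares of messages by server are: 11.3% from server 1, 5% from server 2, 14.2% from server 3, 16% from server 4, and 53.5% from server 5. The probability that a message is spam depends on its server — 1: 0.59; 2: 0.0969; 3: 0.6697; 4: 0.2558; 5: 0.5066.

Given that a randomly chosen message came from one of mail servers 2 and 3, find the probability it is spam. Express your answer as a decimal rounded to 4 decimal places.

0.5205

Let J = {2, 3}.
P(J) = 0.05 + 0.142 = 0.192.
P(S ∩ J) = 0.0969·0.05 + 0.6697·0.142 = 0.004845 + 0.0950974 = 0.0999424.
P(S | J) = 0.0999424 / 0.192 = 0.520533…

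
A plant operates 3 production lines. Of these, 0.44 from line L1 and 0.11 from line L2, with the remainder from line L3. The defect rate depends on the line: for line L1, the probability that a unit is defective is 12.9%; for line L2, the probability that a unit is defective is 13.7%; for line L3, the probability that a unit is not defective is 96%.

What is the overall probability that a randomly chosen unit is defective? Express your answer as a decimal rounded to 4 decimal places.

P(L3) = 1 − (0.44 + 0.11) = 0.45.
P(D|L3) = 1 − 0.96 = 0.04.
P(D) = P(D|L1)·P(L1) + P(D|L2)·P(L2) + P(D|L3)·P(L3)
      = 0.129·0.44 + 0.137·0.11 + 0.04·0.45
      = 0.05676 + 0.01507 + 0.018 = 0.08983

P(D) ≈ 0.0898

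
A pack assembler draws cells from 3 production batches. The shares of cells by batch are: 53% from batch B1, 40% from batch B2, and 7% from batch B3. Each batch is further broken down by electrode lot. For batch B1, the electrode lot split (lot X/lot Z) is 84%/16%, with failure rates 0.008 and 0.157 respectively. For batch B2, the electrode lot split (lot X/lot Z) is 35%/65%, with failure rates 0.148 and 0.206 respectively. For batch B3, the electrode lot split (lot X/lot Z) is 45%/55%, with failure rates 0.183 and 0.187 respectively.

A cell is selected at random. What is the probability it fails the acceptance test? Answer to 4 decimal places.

P(F|B1) = 0.84·0.008 + 0.16·0.157 = 0.00672 + 0.02512 = 0.03184
P(F|B2) = 0.35·0.148 + 0.65·0.206 = 0.0518 + 0.1339 = 0.1857
P(F|B3) = 0.45·0.183 + 0.55·0.187 = 0.08235 + 0.10285 = 0.1852
By total probability over the outer partition,
P(F) = 0.53·0.03184 + 0.4·0.1857 + 0.07·0.1852
      = 0.0168752 + 0.07428 + 0.012964 = 0.1041192

P(F) ≈ 0.1041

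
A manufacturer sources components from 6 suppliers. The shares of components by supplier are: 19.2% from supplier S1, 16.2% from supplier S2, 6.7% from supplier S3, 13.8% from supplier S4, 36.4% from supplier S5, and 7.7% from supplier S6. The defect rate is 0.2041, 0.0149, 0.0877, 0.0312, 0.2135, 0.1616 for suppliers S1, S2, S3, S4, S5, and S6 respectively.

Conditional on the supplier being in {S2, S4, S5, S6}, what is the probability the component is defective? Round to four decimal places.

P(D|S) ≈ 0.1307

Let S = {S2, S4, S5, S6}.
P(S) = 0.162 + 0.138 + 0.364 + 0.077 = 0.741.
P(D ∩ S) = 0.0149·0.162 + 0.0312·0.138 + 0.2135·0.364 + 0.1616·0.077 = 0.0024138 + 0.0043056 + 0.077714 + 0.0124432 = 0.0968766.
P(D | S) = 0.0968766 / 0.741 = 0.130738…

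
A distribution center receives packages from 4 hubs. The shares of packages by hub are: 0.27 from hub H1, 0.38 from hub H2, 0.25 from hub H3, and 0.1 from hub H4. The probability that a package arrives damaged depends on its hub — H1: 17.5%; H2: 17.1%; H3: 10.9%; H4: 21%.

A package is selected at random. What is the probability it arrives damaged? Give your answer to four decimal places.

0.1605

Using total probability over the partition,
P(D) = P(D|H1)·P(H1) + P(D|H2)·P(H2) + P(D|H3)·P(H3) + P(D|H4)·P(H4)
      = 0.175·0.27 + 0.171·0.38 + 0.109·0.25 + 0.21·0.1
      = 0.04725 + 0.06498 + 0.02725 + 0.021 = 0.16048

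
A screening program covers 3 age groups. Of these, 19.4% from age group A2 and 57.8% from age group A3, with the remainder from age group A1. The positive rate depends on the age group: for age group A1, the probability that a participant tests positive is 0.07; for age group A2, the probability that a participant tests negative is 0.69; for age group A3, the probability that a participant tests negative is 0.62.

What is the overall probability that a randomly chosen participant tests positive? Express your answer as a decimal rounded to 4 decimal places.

P(T) ≈ 0.2957

P(A1) = 1 − (0.194 + 0.578) = 0.228.
P(T|A2) = 1 − 0.69 = 0.31.
P(T|A3) = 1 − 0.62 = 0.38.
P(T) = P(T|A1)·P(A1) + P(T|A2)·P(A2) + P(T|A3)·P(A3)
      = 0.07·0.228 + 0.31·0.194 + 0.38·0.578
      = 0.01596 + 0.06014 + 0.21964 = 0.29574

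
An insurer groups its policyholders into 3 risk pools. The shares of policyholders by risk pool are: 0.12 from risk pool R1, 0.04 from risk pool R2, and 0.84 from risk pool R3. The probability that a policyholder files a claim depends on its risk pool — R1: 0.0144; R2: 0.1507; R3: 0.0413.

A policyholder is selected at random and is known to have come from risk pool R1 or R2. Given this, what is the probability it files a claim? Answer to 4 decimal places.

Let S = {R1, R2}.
P(S) = 0.12 + 0.04 = 0.16.
P(C ∩ S) = 0.0144·0.12 + 0.1507·0.04 = 0.001728 + 0.006028 = 0.007756.
P(C | S) = 0.007756 / 0.16 = 0.048475…

0.0485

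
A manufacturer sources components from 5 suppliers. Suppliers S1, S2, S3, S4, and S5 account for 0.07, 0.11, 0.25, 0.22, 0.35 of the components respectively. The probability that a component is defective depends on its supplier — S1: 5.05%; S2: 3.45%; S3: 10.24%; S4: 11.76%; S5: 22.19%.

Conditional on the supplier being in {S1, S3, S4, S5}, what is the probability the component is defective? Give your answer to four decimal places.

Let S = {S1, S3, S4, S5}.
P(S) = 0.07 + 0.25 + 0.22 + 0.35 = 0.89.
P(D ∩ S) = 0.0505·0.07 + 0.1024·0.25 + 0.1176·0.22 + 0.2219·0.35 = 0.003535 + 0.0256 + 0.025872 + 0.077665 = 0.132672.
P(D | S) = 0.132672 / 0.89 = 0.149070…

0.1491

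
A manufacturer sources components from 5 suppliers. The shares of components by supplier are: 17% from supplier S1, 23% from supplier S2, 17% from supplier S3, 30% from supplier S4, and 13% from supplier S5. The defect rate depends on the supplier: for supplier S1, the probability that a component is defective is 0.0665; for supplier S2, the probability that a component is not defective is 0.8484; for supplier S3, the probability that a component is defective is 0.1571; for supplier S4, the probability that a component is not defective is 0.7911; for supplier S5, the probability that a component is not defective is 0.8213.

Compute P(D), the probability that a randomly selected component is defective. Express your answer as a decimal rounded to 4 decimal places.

0.1588

P(D|S2) = 1 − 0.8484 = 0.1516.
P(D|S4) = 1 − 0.7911 = 0.2089.
P(D|S5) = 1 − 0.8213 = 0.1787.
Using total probability over the partition,
P(D) = P(D|S1)·P(S1) + P(D|S2)·P(S2) + P(D|S3)·P(S3) + P(D|S4)·P(S4) + P(D|S5)·P(S5)
      = 0.0665·0.17 + 0.1516·0.23 + 0.1571·0.17 + 0.2089·0.3 + 0.1787·0.13
      = 0.011305 + 0.034868 + 0.026707 + 0.06267 + 0.023231 = 0.158781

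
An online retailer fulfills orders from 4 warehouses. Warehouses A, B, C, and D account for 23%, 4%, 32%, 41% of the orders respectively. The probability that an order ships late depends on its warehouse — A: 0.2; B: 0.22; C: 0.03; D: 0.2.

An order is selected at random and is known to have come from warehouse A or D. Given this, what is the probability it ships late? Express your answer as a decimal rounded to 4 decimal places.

0.2000

Let S = {A, D}.
P(S) = 0.23 + 0.41 = 0.64.
P(L ∩ S) = 0.2·0.23 + 0.2·0.41 = 0.046 + 0.082 = 0.128.
P(L | S) = 0.128 / 0.64 = 0.200000…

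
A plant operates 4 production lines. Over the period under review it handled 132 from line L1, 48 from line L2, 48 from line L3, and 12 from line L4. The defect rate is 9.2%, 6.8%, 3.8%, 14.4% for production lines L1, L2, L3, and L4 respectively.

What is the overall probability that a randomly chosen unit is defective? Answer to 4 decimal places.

Total: 132 + 48 + 48 + 12 = 240.
P(L1) = 132/240 = 0.55. P(L2) = 48/240 = 0.2. P(L3) = 48/240 = 0.2. P(L4) = 12/240 = 0.05.
Summing over the partition,
P(D) = P(D|L1)·P(L1) + P(D|L2)·P(L2) + P(D|L3)·P(L3) + P(D|L4)·P(L4)
      = 0.092·0.55 + 0.068·0.2 + 0.038·0.2 + 0.144·0.05
      = 0.0506 + 0.0136 + 0.0076 + 0.0072 = 0.079

0.0790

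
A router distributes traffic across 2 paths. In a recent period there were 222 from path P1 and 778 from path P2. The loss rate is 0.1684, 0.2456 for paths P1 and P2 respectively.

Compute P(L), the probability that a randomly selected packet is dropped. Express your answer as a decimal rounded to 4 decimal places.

Total: 222 + 778 = 1000.
P(P1) = 222/1000 = 0.222. P(P2) = 778/1000 = 0.778.
P(L) = P(L|P1)·P(P1) + P(L|P2)·P(P2)
      = 0.1684·0.222 + 0.2456·0.778
      = 0.0373848 + 0.1910768 = 0.2284616

P(L) ≈ 0.2285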